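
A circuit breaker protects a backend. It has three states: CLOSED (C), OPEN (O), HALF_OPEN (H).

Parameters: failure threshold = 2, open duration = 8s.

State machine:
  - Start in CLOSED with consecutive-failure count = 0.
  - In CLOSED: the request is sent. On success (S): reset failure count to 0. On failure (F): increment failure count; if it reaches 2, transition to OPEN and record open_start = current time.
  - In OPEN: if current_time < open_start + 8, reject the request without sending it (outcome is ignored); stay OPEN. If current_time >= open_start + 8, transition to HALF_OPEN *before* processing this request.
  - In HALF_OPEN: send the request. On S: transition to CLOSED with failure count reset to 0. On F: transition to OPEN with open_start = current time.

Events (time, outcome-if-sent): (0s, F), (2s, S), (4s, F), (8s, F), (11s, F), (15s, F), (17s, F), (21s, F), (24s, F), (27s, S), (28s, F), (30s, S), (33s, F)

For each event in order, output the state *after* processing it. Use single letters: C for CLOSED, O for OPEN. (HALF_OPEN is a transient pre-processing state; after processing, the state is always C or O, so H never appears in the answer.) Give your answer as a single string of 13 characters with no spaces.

Answer: CCCOOOOOOCCCC

Derivation:
State after each event:
  event#1 t=0s outcome=F: state=CLOSED
  event#2 t=2s outcome=S: state=CLOSED
  event#3 t=4s outcome=F: state=CLOSED
  event#4 t=8s outcome=F: state=OPEN
  event#5 t=11s outcome=F: state=OPEN
  event#6 t=15s outcome=F: state=OPEN
  event#7 t=17s outcome=F: state=OPEN
  event#8 t=21s outcome=F: state=OPEN
  event#9 t=24s outcome=F: state=OPEN
  event#10 t=27s outcome=S: state=CLOSED
  event#11 t=28s outcome=F: state=CLOSED
  event#12 t=30s outcome=S: state=CLOSED
  event#13 t=33s outcome=F: state=CLOSED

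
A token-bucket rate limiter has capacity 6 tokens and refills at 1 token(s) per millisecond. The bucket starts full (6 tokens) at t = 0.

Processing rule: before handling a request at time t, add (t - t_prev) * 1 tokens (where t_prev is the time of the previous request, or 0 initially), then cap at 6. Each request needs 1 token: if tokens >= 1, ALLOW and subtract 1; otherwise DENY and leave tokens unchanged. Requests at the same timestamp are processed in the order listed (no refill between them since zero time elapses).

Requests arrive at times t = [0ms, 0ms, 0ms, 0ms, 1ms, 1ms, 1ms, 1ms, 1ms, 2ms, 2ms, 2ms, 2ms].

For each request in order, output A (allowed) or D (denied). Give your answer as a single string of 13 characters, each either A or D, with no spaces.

Answer: AAAAAAADDADDD

Derivation:
Simulating step by step:
  req#1 t=0ms: ALLOW
  req#2 t=0ms: ALLOW
  req#3 t=0ms: ALLOW
  req#4 t=0ms: ALLOW
  req#5 t=1ms: ALLOW
  req#6 t=1ms: ALLOW
  req#7 t=1ms: ALLOW
  req#8 t=1ms: DENY
  req#9 t=1ms: DENY
  req#10 t=2ms: ALLOW
  req#11 t=2ms: DENY
  req#12 t=2ms: DENY
  req#13 t=2ms: DENY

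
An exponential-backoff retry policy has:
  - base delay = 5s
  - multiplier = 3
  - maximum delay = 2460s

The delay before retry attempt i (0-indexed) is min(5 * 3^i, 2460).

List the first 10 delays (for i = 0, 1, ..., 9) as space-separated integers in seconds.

Computing each delay:
  i=0: min(5*3^0, 2460) = 5
  i=1: min(5*3^1, 2460) = 15
  i=2: min(5*3^2, 2460) = 45
  i=3: min(5*3^3, 2460) = 135
  i=4: min(5*3^4, 2460) = 405
  i=5: min(5*3^5, 2460) = 1215
  i=6: min(5*3^6, 2460) = 2460
  i=7: min(5*3^7, 2460) = 2460
  i=8: min(5*3^8, 2460) = 2460
  i=9: min(5*3^9, 2460) = 2460

Answer: 5 15 45 135 405 1215 2460 2460 2460 2460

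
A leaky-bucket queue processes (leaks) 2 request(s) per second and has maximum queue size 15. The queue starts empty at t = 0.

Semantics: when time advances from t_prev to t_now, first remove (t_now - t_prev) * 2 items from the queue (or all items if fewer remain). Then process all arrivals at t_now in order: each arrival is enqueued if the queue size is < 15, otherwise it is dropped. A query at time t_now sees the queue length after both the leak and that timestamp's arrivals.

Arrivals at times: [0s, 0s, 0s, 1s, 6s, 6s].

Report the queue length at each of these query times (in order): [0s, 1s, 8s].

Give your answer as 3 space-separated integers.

Answer: 3 2 0

Derivation:
Queue lengths at query times:
  query t=0s: backlog = 3
  query t=1s: backlog = 2
  query t=8s: backlog = 0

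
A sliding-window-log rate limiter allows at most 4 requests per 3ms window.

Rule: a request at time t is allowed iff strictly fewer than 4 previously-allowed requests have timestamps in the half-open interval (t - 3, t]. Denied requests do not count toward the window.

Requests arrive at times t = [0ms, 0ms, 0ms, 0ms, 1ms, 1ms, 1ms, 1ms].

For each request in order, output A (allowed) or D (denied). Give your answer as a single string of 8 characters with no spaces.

Answer: AAAADDDD

Derivation:
Tracking allowed requests in the window:
  req#1 t=0ms: ALLOW
  req#2 t=0ms: ALLOW
  req#3 t=0ms: ALLOW
  req#4 t=0ms: ALLOW
  req#5 t=1ms: DENY
  req#6 t=1ms: DENY
  req#7 t=1ms: DENY
  req#8 t=1ms: DENY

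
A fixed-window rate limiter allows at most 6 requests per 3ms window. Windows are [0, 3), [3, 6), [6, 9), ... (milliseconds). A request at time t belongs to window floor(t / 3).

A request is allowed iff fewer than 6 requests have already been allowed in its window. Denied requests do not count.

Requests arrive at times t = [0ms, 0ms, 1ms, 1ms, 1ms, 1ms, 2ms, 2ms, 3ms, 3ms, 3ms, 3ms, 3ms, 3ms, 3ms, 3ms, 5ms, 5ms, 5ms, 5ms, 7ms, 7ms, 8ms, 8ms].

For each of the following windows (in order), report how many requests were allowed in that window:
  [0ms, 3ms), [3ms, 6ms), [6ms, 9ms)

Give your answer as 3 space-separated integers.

Answer: 6 6 4

Derivation:
Processing requests:
  req#1 t=0ms (window 0): ALLOW
  req#2 t=0ms (window 0): ALLOW
  req#3 t=1ms (window 0): ALLOW
  req#4 t=1ms (window 0): ALLOW
  req#5 t=1ms (window 0): ALLOW
  req#6 t=1ms (window 0): ALLOW
  req#7 t=2ms (window 0): DENY
  req#8 t=2ms (window 0): DENY
  req#9 t=3ms (window 1): ALLOW
  req#10 t=3ms (window 1): ALLOW
  req#11 t=3ms (window 1): ALLOW
  req#12 t=3ms (window 1): ALLOW
  req#13 t=3ms (window 1): ALLOW
  req#14 t=3ms (window 1): ALLOW
  req#15 t=3ms (window 1): DENY
  req#16 t=3ms (window 1): DENY
  req#17 t=5ms (window 1): DENY
  req#18 t=5ms (window 1): DENY
  req#19 t=5ms (window 1): DENY
  req#20 t=5ms (window 1): DENY
  req#21 t=7ms (window 2): ALLOW
  req#22 t=7ms (window 2): ALLOW
  req#23 t=8ms (window 2): ALLOW
  req#24 t=8ms (window 2): ALLOW

Allowed counts by window: 6 6 4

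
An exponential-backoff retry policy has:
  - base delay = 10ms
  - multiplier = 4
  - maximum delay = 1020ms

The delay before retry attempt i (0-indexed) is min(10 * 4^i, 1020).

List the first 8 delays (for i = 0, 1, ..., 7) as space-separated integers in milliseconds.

Computing each delay:
  i=0: min(10*4^0, 1020) = 10
  i=1: min(10*4^1, 1020) = 40
  i=2: min(10*4^2, 1020) = 160
  i=3: min(10*4^3, 1020) = 640
  i=4: min(10*4^4, 1020) = 1020
  i=5: min(10*4^5, 1020) = 1020
  i=6: min(10*4^6, 1020) = 1020
  i=7: min(10*4^7, 1020) = 1020

Answer: 10 40 160 640 1020 1020 1020 1020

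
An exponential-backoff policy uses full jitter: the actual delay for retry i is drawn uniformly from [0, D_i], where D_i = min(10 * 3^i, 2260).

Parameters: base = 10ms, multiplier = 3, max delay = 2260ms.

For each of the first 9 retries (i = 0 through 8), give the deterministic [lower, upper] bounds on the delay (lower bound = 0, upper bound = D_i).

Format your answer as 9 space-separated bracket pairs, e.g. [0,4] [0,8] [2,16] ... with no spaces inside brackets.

Computing bounds per retry:
  i=0: D_i=min(10*3^0,2260)=10, bounds=[0,10]
  i=1: D_i=min(10*3^1,2260)=30, bounds=[0,30]
  i=2: D_i=min(10*3^2,2260)=90, bounds=[0,90]
  i=3: D_i=min(10*3^3,2260)=270, bounds=[0,270]
  i=4: D_i=min(10*3^4,2260)=810, bounds=[0,810]
  i=5: D_i=min(10*3^5,2260)=2260, bounds=[0,2260]
  i=6: D_i=min(10*3^6,2260)=2260, bounds=[0,2260]
  i=7: D_i=min(10*3^7,2260)=2260, bounds=[0,2260]
  i=8: D_i=min(10*3^8,2260)=2260, bounds=[0,2260]

Answer: [0,10] [0,30] [0,90] [0,270] [0,810] [0,2260] [0,2260] [0,2260] [0,2260]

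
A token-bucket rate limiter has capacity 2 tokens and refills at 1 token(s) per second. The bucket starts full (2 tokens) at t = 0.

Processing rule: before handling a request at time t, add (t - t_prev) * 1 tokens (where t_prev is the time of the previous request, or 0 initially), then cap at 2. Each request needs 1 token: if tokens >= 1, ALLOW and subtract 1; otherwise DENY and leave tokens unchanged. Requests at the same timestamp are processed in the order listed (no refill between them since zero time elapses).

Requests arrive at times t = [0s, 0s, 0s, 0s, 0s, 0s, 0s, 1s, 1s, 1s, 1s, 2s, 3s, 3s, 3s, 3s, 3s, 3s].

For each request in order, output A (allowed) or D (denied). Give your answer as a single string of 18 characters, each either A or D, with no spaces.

Simulating step by step:
  req#1 t=0s: ALLOW
  req#2 t=0s: ALLOW
  req#3 t=0s: DENY
  req#4 t=0s: DENY
  req#5 t=0s: DENY
  req#6 t=0s: DENY
  req#7 t=0s: DENY
  req#8 t=1s: ALLOW
  req#9 t=1s: DENY
  req#10 t=1s: DENY
  req#11 t=1s: DENY
  req#12 t=2s: ALLOW
  req#13 t=3s: ALLOW
  req#14 t=3s: DENY
  req#15 t=3s: DENY
  req#16 t=3s: DENY
  req#17 t=3s: DENY
  req#18 t=3s: DENY

Answer: AADDDDDADDDAADDDDD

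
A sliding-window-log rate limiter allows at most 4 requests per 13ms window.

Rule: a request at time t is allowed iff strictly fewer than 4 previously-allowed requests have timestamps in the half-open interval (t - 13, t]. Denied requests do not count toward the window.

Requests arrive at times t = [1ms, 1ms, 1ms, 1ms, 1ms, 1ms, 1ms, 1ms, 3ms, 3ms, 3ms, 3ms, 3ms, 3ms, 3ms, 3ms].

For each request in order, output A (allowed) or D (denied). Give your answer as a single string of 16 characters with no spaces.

Tracking allowed requests in the window:
  req#1 t=1ms: ALLOW
  req#2 t=1ms: ALLOW
  req#3 t=1ms: ALLOW
  req#4 t=1ms: ALLOW
  req#5 t=1ms: DENY
  req#6 t=1ms: DENY
  req#7 t=1ms: DENY
  req#8 t=1ms: DENY
  req#9 t=3ms: DENY
  req#10 t=3ms: DENY
  req#11 t=3ms: DENY
  req#12 t=3ms: DENY
  req#13 t=3ms: DENY
  req#14 t=3ms: DENY
  req#15 t=3ms: DENY
  req#16 t=3ms: DENY

Answer: AAAADDDDDDDDDDDD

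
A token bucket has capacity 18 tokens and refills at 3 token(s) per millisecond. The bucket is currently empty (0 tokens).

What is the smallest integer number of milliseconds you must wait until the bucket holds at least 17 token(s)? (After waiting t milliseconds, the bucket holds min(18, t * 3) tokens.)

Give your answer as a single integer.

Answer: 6

Derivation:
Need t * 3 >= 17, so t >= 17/3.
Smallest integer t = ceil(17/3) = 6.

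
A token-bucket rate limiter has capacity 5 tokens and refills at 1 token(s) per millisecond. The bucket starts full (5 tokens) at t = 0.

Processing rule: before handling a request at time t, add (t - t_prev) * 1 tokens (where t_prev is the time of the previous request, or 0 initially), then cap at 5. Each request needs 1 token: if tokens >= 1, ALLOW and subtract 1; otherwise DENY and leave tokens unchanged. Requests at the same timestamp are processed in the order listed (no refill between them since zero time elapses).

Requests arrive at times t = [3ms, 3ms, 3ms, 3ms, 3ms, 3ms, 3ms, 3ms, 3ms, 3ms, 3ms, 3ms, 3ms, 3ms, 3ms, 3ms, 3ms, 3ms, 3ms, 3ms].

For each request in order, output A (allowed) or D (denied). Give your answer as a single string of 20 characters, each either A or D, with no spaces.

Simulating step by step:
  req#1 t=3ms: ALLOW
  req#2 t=3ms: ALLOW
  req#3 t=3ms: ALLOW
  req#4 t=3ms: ALLOW
  req#5 t=3ms: ALLOW
  req#6 t=3ms: DENY
  req#7 t=3ms: DENY
  req#8 t=3ms: DENY
  req#9 t=3ms: DENY
  req#10 t=3ms: DENY
  req#11 t=3ms: DENY
  req#12 t=3ms: DENY
  req#13 t=3ms: DENY
  req#14 t=3ms: DENY
  req#15 t=3ms: DENY
  req#16 t=3ms: DENY
  req#17 t=3ms: DENY
  req#18 t=3ms: DENY
  req#19 t=3ms: DENY
  req#20 t=3ms: DENY

Answer: AAAAADDDDDDDDDDDDDDD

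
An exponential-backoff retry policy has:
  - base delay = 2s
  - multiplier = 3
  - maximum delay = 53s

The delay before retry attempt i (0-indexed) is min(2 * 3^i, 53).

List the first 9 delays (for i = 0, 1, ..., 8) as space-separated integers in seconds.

Answer: 2 6 18 53 53 53 53 53 53

Derivation:
Computing each delay:
  i=0: min(2*3^0, 53) = 2
  i=1: min(2*3^1, 53) = 6
  i=2: min(2*3^2, 53) = 18
  i=3: min(2*3^3, 53) = 53
  i=4: min(2*3^4, 53) = 53
  i=5: min(2*3^5, 53) = 53
  i=6: min(2*3^6, 53) = 53
  i=7: min(2*3^7, 53) = 53
  i=8: min(2*3^8, 53) = 53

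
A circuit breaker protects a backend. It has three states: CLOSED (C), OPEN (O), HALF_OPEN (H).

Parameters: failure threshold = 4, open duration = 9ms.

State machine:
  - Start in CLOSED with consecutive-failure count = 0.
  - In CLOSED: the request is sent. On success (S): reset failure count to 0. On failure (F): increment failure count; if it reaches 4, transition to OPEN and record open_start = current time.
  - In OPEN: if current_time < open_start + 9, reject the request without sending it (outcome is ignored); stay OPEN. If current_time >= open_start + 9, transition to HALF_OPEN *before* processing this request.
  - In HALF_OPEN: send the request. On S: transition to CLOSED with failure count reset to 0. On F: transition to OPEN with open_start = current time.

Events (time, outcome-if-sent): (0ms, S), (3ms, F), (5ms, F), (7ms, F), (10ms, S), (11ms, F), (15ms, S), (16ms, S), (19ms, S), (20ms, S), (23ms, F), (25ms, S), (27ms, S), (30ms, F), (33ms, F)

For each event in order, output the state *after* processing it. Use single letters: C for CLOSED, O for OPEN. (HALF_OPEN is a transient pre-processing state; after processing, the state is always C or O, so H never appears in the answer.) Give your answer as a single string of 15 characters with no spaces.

State after each event:
  event#1 t=0ms outcome=S: state=CLOSED
  event#2 t=3ms outcome=F: state=CLOSED
  event#3 t=5ms outcome=F: state=CLOSED
  event#4 t=7ms outcome=F: state=CLOSED
  event#5 t=10ms outcome=S: state=CLOSED
  event#6 t=11ms outcome=F: state=CLOSED
  event#7 t=15ms outcome=S: state=CLOSED
  event#8 t=16ms outcome=S: state=CLOSED
  event#9 t=19ms outcome=S: state=CLOSED
  event#10 t=20ms outcome=S: state=CLOSED
  event#11 t=23ms outcome=F: state=CLOSED
  event#12 t=25ms outcome=S: state=CLOSED
  event#13 t=27ms outcome=S: state=CLOSED
  event#14 t=30ms outcome=F: state=CLOSED
  event#15 t=33ms outcome=F: state=CLOSED

Answer: CCCCCCCCCCCCCCC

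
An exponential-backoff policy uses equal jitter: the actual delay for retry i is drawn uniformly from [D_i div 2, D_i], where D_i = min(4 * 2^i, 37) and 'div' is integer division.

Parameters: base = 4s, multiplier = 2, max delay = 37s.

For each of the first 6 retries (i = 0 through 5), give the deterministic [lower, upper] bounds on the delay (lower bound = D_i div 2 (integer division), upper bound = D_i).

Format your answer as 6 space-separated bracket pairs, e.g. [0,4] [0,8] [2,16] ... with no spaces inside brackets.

Answer: [2,4] [4,8] [8,16] [16,32] [18,37] [18,37]

Derivation:
Computing bounds per retry:
  i=0: D_i=min(4*2^0,37)=4, bounds=[2,4]
  i=1: D_i=min(4*2^1,37)=8, bounds=[4,8]
  i=2: D_i=min(4*2^2,37)=16, bounds=[8,16]
  i=3: D_i=min(4*2^3,37)=32, bounds=[16,32]
  i=4: D_i=min(4*2^4,37)=37, bounds=[18,37]
  i=5: D_i=min(4*2^5,37)=37, bounds=[18,37]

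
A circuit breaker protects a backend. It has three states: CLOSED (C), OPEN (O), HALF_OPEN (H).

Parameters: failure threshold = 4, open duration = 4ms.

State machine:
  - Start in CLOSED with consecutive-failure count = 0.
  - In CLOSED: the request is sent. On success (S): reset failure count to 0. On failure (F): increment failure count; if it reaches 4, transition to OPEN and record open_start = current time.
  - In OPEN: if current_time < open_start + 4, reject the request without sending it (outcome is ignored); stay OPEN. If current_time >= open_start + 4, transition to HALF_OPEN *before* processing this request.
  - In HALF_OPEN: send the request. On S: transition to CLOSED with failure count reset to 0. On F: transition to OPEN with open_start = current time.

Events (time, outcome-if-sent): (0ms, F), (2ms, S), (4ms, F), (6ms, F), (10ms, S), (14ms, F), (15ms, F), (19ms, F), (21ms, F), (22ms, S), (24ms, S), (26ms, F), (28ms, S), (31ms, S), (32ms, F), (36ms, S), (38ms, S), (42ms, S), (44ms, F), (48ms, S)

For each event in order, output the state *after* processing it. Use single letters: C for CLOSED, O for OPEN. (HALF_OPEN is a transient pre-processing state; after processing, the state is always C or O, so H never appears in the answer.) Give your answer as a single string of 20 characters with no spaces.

State after each event:
  event#1 t=0ms outcome=F: state=CLOSED
  event#2 t=2ms outcome=S: state=CLOSED
  event#3 t=4ms outcome=F: state=CLOSED
  event#4 t=6ms outcome=F: state=CLOSED
  event#5 t=10ms outcome=S: state=CLOSED
  event#6 t=14ms outcome=F: state=CLOSED
  event#7 t=15ms outcome=F: state=CLOSED
  event#8 t=19ms outcome=F: state=CLOSED
  event#9 t=21ms outcome=F: state=OPEN
  event#10 t=22ms outcome=S: state=OPEN
  event#11 t=24ms outcome=S: state=OPEN
  event#12 t=26ms outcome=F: state=OPEN
  event#13 t=28ms outcome=S: state=OPEN
  event#14 t=31ms outcome=S: state=CLOSED
  event#15 t=32ms outcome=F: state=CLOSED
  event#16 t=36ms outcome=S: state=CLOSED
  event#17 t=38ms outcome=S: state=CLOSED
  event#18 t=42ms outcome=S: state=CLOSED
  event#19 t=44ms outcome=F: state=CLOSED
  event#20 t=48ms outcome=S: state=CLOSED

Answer: CCCCCCCCOOOOOCCCCCCC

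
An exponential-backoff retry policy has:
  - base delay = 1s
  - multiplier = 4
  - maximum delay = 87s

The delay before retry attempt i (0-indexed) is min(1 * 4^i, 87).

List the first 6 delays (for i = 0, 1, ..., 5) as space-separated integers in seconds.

Answer: 1 4 16 64 87 87

Derivation:
Computing each delay:
  i=0: min(1*4^0, 87) = 1
  i=1: min(1*4^1, 87) = 4
  i=2: min(1*4^2, 87) = 16
  i=3: min(1*4^3, 87) = 64
  i=4: min(1*4^4, 87) = 87
  i=5: min(1*4^5, 87) = 87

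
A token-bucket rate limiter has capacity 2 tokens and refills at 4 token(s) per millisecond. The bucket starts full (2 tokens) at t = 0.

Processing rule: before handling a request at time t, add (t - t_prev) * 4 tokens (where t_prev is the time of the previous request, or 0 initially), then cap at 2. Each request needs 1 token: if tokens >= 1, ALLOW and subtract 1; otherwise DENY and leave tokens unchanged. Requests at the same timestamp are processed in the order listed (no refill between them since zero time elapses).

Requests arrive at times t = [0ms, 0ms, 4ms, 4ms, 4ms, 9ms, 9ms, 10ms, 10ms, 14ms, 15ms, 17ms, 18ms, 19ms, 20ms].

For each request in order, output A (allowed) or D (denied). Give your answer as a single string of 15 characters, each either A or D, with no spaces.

Answer: AAAADAAAAAAAAAA

Derivation:
Simulating step by step:
  req#1 t=0ms: ALLOW
  req#2 t=0ms: ALLOW
  req#3 t=4ms: ALLOW
  req#4 t=4ms: ALLOW
  req#5 t=4ms: DENY
  req#6 t=9ms: ALLOW
  req#7 t=9ms: ALLOW
  req#8 t=10ms: ALLOW
  req#9 t=10ms: ALLOW
  req#10 t=14ms: ALLOW
  req#11 t=15ms: ALLOW
  req#12 t=17ms: ALLOW
  req#13 t=18ms: ALLOW
  req#14 t=19ms: ALLOW
  req#15 t=20ms: ALLOW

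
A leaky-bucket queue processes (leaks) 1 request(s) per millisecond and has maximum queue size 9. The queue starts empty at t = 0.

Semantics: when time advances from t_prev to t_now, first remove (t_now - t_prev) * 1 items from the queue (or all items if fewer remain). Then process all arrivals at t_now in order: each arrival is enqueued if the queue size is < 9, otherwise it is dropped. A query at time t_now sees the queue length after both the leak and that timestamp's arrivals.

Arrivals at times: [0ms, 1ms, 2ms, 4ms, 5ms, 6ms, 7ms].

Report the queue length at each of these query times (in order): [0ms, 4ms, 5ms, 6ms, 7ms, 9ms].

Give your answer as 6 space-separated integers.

Answer: 1 1 1 1 1 0

Derivation:
Queue lengths at query times:
  query t=0ms: backlog = 1
  query t=4ms: backlog = 1
  query t=5ms: backlog = 1
  query t=6ms: backlog = 1
  query t=7ms: backlog = 1
  query t=9ms: backlog = 0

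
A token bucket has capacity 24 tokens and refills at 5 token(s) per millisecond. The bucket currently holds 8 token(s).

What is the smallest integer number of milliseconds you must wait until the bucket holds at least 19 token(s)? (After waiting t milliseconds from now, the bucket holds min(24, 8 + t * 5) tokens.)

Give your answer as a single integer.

Need 8 + t * 5 >= 19, so t >= 11/5.
Smallest integer t = ceil(11/5) = 3.

Answer: 3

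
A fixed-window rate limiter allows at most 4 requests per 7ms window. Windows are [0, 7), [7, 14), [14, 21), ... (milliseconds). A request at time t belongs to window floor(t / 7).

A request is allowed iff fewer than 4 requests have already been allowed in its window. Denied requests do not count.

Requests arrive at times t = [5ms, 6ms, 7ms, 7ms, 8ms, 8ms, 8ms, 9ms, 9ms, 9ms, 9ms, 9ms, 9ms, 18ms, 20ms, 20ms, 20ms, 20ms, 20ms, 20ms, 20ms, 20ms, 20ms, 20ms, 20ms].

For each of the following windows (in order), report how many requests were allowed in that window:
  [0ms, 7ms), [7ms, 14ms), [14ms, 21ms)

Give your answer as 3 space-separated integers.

Processing requests:
  req#1 t=5ms (window 0): ALLOW
  req#2 t=6ms (window 0): ALLOW
  req#3 t=7ms (window 1): ALLOW
  req#4 t=7ms (window 1): ALLOW
  req#5 t=8ms (window 1): ALLOW
  req#6 t=8ms (window 1): ALLOW
  req#7 t=8ms (window 1): DENY
  req#8 t=9ms (window 1): DENY
  req#9 t=9ms (window 1): DENY
  req#10 t=9ms (window 1): DENY
  req#11 t=9ms (window 1): DENY
  req#12 t=9ms (window 1): DENY
  req#13 t=9ms (window 1): DENY
  req#14 t=18ms (window 2): ALLOW
  req#15 t=20ms (window 2): ALLOW
  req#16 t=20ms (window 2): ALLOW
  req#17 t=20ms (window 2): ALLOW
  req#18 t=20ms (window 2): DENY
  req#19 t=20ms (window 2): DENY
  req#20 t=20ms (window 2): DENY
  req#21 t=20ms (window 2): DENY
  req#22 t=20ms (window 2): DENY
  req#23 t=20ms (window 2): DENY
  req#24 t=20ms (window 2): DENY
  req#25 t=20ms (window 2): DENY

Allowed counts by window: 2 4 4

Answer: 2 4 4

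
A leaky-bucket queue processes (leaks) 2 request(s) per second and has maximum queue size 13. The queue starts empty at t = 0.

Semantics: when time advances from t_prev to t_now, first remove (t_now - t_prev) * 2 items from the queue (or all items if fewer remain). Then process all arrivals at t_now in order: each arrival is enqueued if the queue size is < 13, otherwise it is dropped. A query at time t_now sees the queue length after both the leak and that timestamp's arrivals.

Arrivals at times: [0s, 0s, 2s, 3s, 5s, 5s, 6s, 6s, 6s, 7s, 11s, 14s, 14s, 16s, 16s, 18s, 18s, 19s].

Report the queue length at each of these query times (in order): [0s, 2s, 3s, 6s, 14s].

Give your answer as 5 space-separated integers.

Queue lengths at query times:
  query t=0s: backlog = 2
  query t=2s: backlog = 1
  query t=3s: backlog = 1
  query t=6s: backlog = 3
  query t=14s: backlog = 2

Answer: 2 1 1 3 2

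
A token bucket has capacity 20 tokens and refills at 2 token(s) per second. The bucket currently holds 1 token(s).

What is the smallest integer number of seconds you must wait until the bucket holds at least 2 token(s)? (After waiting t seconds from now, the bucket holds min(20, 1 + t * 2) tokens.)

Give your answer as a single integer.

Answer: 1

Derivation:
Need 1 + t * 2 >= 2, so t >= 1/2.
Smallest integer t = ceil(1/2) = 1.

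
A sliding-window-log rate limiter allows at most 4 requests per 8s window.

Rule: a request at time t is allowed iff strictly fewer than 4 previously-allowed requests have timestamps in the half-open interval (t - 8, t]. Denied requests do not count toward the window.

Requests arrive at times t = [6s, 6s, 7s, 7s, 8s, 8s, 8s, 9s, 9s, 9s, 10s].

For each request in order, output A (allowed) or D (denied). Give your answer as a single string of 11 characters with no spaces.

Answer: AAAADDDDDDD

Derivation:
Tracking allowed requests in the window:
  req#1 t=6s: ALLOW
  req#2 t=6s: ALLOW
  req#3 t=7s: ALLOW
  req#4 t=7s: ALLOW
  req#5 t=8s: DENY
  req#6 t=8s: DENY
  req#7 t=8s: DENY
  req#8 t=9s: DENY
  req#9 t=9s: DENY
  req#10 t=9s: DENY
  req#11 t=10s: DENY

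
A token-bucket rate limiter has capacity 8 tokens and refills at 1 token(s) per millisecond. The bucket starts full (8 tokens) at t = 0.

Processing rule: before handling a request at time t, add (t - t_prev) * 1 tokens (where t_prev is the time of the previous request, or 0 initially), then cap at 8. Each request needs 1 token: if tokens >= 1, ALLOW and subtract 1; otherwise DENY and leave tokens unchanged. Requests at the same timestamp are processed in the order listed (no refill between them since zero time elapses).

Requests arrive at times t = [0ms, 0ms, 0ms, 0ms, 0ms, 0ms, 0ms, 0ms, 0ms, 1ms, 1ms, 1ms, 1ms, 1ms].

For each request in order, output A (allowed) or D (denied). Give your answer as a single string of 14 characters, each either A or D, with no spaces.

Answer: AAAAAAAADADDDD

Derivation:
Simulating step by step:
  req#1 t=0ms: ALLOW
  req#2 t=0ms: ALLOW
  req#3 t=0ms: ALLOW
  req#4 t=0ms: ALLOW
  req#5 t=0ms: ALLOW
  req#6 t=0ms: ALLOW
  req#7 t=0ms: ALLOW
  req#8 t=0ms: ALLOW
  req#9 t=0ms: DENY
  req#10 t=1ms: ALLOW
  req#11 t=1ms: DENY
  req#12 t=1ms: DENY
  req#13 t=1ms: DENY
  req#14 t=1ms: DENY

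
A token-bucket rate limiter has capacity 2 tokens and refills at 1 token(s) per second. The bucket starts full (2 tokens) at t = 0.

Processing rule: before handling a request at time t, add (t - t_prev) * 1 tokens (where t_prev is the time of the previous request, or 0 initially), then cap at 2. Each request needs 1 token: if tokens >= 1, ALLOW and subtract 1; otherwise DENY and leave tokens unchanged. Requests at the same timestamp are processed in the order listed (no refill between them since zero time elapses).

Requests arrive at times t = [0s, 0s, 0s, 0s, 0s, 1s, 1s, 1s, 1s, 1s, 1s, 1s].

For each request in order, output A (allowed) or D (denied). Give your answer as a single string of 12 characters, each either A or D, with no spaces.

Answer: AADDDADDDDDD

Derivation:
Simulating step by step:
  req#1 t=0s: ALLOW
  req#2 t=0s: ALLOW
  req#3 t=0s: DENY
  req#4 t=0s: DENY
  req#5 t=0s: DENY
  req#6 t=1s: ALLOW
  req#7 t=1s: DENY
  req#8 t=1s: DENY
  req#9 t=1s: DENY
  req#10 t=1s: DENY
  req#11 t=1s: DENY
  req#12 t=1s: DENY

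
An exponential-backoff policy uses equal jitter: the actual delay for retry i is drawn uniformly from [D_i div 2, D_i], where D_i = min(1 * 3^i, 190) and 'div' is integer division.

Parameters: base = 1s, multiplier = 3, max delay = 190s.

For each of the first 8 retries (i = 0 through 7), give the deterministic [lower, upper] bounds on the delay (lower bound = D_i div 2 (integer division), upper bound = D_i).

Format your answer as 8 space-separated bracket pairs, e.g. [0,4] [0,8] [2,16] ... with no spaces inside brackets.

Computing bounds per retry:
  i=0: D_i=min(1*3^0,190)=1, bounds=[0,1]
  i=1: D_i=min(1*3^1,190)=3, bounds=[1,3]
  i=2: D_i=min(1*3^2,190)=9, bounds=[4,9]
  i=3: D_i=min(1*3^3,190)=27, bounds=[13,27]
  i=4: D_i=min(1*3^4,190)=81, bounds=[40,81]
  i=5: D_i=min(1*3^5,190)=190, bounds=[95,190]
  i=6: D_i=min(1*3^6,190)=190, bounds=[95,190]
  i=7: D_i=min(1*3^7,190)=190, bounds=[95,190]

Answer: [0,1] [1,3] [4,9] [13,27] [40,81] [95,190] [95,190] [95,190]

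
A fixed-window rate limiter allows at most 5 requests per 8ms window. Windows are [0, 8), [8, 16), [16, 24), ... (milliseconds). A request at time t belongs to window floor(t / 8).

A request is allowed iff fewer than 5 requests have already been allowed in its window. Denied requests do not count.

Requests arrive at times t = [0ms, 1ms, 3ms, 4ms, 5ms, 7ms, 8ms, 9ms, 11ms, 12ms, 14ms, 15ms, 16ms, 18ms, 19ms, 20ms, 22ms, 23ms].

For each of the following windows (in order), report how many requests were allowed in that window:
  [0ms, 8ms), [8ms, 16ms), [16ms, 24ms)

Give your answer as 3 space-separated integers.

Answer: 5 5 5

Derivation:
Processing requests:
  req#1 t=0ms (window 0): ALLOW
  req#2 t=1ms (window 0): ALLOW
  req#3 t=3ms (window 0): ALLOW
  req#4 t=4ms (window 0): ALLOW
  req#5 t=5ms (window 0): ALLOW
  req#6 t=7ms (window 0): DENY
  req#7 t=8ms (window 1): ALLOW
  req#8 t=9ms (window 1): ALLOW
  req#9 t=11ms (window 1): ALLOW
  req#10 t=12ms (window 1): ALLOW
  req#11 t=14ms (window 1): ALLOW
  req#12 t=15ms (window 1): DENY
  req#13 t=16ms (window 2): ALLOW
  req#14 t=18ms (window 2): ALLOW
  req#15 t=19ms (window 2): ALLOW
  req#16 t=20ms (window 2): ALLOW
  req#17 t=22ms (window 2): ALLOW
  req#18 t=23ms (window 2): DENY

Allowed counts by window: 5 5 5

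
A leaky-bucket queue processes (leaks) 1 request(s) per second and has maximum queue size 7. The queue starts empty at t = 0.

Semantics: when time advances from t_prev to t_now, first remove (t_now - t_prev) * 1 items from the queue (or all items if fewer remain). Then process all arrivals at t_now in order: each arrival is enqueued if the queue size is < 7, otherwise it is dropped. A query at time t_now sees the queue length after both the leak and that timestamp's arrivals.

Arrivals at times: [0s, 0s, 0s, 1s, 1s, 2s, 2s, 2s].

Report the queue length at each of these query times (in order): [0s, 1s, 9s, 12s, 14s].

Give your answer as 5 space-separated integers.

Queue lengths at query times:
  query t=0s: backlog = 3
  query t=1s: backlog = 4
  query t=9s: backlog = 0
  query t=12s: backlog = 0
  query t=14s: backlog = 0

Answer: 3 4 0 0 0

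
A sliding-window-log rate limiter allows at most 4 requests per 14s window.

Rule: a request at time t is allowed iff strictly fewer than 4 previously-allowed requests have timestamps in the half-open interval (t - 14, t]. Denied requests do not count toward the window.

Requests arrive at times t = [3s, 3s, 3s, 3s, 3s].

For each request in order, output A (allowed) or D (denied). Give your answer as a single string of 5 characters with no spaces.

Answer: AAAAD

Derivation:
Tracking allowed requests in the window:
  req#1 t=3s: ALLOW
  req#2 t=3s: ALLOW
  req#3 t=3s: ALLOW
  req#4 t=3s: ALLOW
  req#5 t=3s: DENY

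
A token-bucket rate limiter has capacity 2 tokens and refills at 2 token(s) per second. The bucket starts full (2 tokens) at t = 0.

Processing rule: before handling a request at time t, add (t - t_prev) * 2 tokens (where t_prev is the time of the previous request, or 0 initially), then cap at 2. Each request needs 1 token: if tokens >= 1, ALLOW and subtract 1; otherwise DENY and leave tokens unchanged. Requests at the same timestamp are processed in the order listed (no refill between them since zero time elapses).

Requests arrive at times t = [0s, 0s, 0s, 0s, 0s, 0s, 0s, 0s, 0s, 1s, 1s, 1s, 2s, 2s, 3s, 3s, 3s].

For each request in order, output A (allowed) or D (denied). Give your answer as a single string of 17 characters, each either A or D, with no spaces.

Answer: AADDDDDDDAADAAAAD

Derivation:
Simulating step by step:
  req#1 t=0s: ALLOW
  req#2 t=0s: ALLOW
  req#3 t=0s: DENY
  req#4 t=0s: DENY
  req#5 t=0s: DENY
  req#6 t=0s: DENY
  req#7 t=0s: DENY
  req#8 t=0s: DENY
  req#9 t=0s: DENY
  req#10 t=1s: ALLOW
  req#11 t=1s: ALLOW
  req#12 t=1s: DENY
  req#13 t=2s: ALLOW
  req#14 t=2s: ALLOW
  req#15 t=3s: ALLOW
  req#16 t=3s: ALLOW
  req#17 t=3s: DENY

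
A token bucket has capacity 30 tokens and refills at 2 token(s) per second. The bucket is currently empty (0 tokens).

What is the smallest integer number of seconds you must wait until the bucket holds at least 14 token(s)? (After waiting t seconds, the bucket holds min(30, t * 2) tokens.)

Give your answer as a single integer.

Answer: 7

Derivation:
Need t * 2 >= 14, so t >= 14/2.
Smallest integer t = ceil(14/2) = 7.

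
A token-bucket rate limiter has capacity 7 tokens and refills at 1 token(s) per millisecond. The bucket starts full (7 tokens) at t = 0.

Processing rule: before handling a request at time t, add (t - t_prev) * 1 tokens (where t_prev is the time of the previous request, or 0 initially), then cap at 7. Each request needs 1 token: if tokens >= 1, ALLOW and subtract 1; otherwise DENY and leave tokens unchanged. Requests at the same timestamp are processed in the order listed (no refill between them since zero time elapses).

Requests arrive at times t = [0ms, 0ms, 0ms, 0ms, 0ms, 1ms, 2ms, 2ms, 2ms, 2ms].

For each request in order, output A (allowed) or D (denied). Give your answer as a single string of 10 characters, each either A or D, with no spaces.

Answer: AAAAAAAAAD

Derivation:
Simulating step by step:
  req#1 t=0ms: ALLOW
  req#2 t=0ms: ALLOW
  req#3 t=0ms: ALLOW
  req#4 t=0ms: ALLOW
  req#5 t=0ms: ALLOW
  req#6 t=1ms: ALLOW
  req#7 t=2ms: ALLOW
  req#8 t=2ms: ALLOW
  req#9 t=2ms: ALLOW
  req#10 t=2ms: DENY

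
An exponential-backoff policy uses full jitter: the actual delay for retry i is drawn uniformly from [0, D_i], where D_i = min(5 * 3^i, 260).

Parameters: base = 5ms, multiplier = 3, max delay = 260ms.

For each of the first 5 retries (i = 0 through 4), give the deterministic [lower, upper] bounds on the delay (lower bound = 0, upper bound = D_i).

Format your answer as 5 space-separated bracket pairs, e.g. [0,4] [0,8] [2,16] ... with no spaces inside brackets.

Computing bounds per retry:
  i=0: D_i=min(5*3^0,260)=5, bounds=[0,5]
  i=1: D_i=min(5*3^1,260)=15, bounds=[0,15]
  i=2: D_i=min(5*3^2,260)=45, bounds=[0,45]
  i=3: D_i=min(5*3^3,260)=135, bounds=[0,135]
  i=4: D_i=min(5*3^4,260)=260, bounds=[0,260]

Answer: [0,5] [0,15] [0,45] [0,135] [0,260]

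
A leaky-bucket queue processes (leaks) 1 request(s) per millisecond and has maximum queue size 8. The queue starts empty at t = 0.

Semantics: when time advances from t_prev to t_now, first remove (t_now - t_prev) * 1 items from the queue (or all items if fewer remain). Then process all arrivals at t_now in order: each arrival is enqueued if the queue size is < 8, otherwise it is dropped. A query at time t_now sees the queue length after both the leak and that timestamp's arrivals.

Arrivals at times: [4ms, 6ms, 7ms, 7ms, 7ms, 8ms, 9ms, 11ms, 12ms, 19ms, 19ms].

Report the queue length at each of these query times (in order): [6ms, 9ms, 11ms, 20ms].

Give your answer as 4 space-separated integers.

Answer: 1 3 2 1

Derivation:
Queue lengths at query times:
  query t=6ms: backlog = 1
  query t=9ms: backlog = 3
  query t=11ms: backlog = 2
  query t=20ms: backlog = 1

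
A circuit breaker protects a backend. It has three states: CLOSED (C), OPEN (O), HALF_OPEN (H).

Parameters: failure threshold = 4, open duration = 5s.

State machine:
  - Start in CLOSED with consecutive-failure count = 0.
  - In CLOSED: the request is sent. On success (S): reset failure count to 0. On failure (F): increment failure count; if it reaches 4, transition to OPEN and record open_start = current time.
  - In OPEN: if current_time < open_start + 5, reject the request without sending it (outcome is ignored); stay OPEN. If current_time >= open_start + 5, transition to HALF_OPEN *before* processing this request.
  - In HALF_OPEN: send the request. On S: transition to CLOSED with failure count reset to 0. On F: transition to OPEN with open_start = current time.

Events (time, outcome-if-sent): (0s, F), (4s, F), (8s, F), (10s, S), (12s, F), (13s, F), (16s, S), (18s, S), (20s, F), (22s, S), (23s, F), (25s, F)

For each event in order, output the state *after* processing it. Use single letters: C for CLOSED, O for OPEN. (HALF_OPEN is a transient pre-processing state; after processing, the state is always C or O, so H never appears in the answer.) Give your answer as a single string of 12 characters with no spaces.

State after each event:
  event#1 t=0s outcome=F: state=CLOSED
  event#2 t=4s outcome=F: state=CLOSED
  event#3 t=8s outcome=F: state=CLOSED
  event#4 t=10s outcome=S: state=CLOSED
  event#5 t=12s outcome=F: state=CLOSED
  event#6 t=13s outcome=F: state=CLOSED
  event#7 t=16s outcome=S: state=CLOSED
  event#8 t=18s outcome=S: state=CLOSED
  event#9 t=20s outcome=F: state=CLOSED
  event#10 t=22s outcome=S: state=CLOSED
  event#11 t=23s outcome=F: state=CLOSED
  event#12 t=25s outcome=F: state=CLOSED

Answer: CCCCCCCCCCCC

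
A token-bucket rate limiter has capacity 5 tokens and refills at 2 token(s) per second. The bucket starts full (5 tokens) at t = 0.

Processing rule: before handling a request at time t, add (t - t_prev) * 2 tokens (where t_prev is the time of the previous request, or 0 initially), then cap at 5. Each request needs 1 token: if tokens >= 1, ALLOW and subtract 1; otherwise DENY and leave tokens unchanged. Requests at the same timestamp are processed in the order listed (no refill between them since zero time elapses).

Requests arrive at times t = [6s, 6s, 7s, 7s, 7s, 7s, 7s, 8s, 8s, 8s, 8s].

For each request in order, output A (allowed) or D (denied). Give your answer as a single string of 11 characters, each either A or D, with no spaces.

Simulating step by step:
  req#1 t=6s: ALLOW
  req#2 t=6s: ALLOW
  req#3 t=7s: ALLOW
  req#4 t=7s: ALLOW
  req#5 t=7s: ALLOW
  req#6 t=7s: ALLOW
  req#7 t=7s: ALLOW
  req#8 t=8s: ALLOW
  req#9 t=8s: ALLOW
  req#10 t=8s: DENY
  req#11 t=8s: DENY

Answer: AAAAAAAAADD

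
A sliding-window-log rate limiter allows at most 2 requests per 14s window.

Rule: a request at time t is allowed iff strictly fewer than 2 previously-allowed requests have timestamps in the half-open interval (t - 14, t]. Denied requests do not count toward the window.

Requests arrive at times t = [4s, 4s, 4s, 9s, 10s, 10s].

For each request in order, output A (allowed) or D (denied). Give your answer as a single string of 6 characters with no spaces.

Tracking allowed requests in the window:
  req#1 t=4s: ALLOW
  req#2 t=4s: ALLOW
  req#3 t=4s: DENY
  req#4 t=9s: DENY
  req#5 t=10s: DENY
  req#6 t=10s: DENY

Answer: AADDDD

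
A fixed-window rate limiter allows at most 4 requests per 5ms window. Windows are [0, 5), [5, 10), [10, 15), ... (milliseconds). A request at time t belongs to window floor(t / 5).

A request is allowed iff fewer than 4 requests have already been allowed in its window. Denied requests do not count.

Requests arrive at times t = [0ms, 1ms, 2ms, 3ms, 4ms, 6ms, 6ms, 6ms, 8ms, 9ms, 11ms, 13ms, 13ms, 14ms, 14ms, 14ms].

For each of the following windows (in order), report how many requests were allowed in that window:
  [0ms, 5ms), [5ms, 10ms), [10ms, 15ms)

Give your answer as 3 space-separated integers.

Answer: 4 4 4

Derivation:
Processing requests:
  req#1 t=0ms (window 0): ALLOW
  req#2 t=1ms (window 0): ALLOW
  req#3 t=2ms (window 0): ALLOW
  req#4 t=3ms (window 0): ALLOW
  req#5 t=4ms (window 0): DENY
  req#6 t=6ms (window 1): ALLOW
  req#7 t=6ms (window 1): ALLOW
  req#8 t=6ms (window 1): ALLOW
  req#9 t=8ms (window 1): ALLOW
  req#10 t=9ms (window 1): DENY
  req#11 t=11ms (window 2): ALLOW
  req#12 t=13ms (window 2): ALLOW
  req#13 t=13ms (window 2): ALLOW
  req#14 t=14ms (window 2): ALLOW
  req#15 t=14ms (window 2): DENY
  req#16 t=14ms (window 2): DENY

Allowed counts by window: 4 4 4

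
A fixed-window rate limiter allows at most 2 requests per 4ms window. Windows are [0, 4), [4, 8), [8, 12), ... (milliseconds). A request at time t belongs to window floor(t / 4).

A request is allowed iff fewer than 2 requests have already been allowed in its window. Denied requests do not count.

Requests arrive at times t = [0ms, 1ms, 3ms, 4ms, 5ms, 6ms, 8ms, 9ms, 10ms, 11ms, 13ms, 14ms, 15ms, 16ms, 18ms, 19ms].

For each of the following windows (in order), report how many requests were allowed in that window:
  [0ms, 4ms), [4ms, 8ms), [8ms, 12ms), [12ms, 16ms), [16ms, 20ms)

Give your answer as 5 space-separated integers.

Answer: 2 2 2 2 2

Derivation:
Processing requests:
  req#1 t=0ms (window 0): ALLOW
  req#2 t=1ms (window 0): ALLOW
  req#3 t=3ms (window 0): DENY
  req#4 t=4ms (window 1): ALLOW
  req#5 t=5ms (window 1): ALLOW
  req#6 t=6ms (window 1): DENY
  req#7 t=8ms (window 2): ALLOW
  req#8 t=9ms (window 2): ALLOW
  req#9 t=10ms (window 2): DENY
  req#10 t=11ms (window 2): DENY
  req#11 t=13ms (window 3): ALLOW
  req#12 t=14ms (window 3): ALLOW
  req#13 t=15ms (window 3): DENY
  req#14 t=16ms (window 4): ALLOW
  req#15 t=18ms (window 4): ALLOW
  req#16 t=19ms (window 4): DENY

Allowed counts by window: 2 2 2 2 2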